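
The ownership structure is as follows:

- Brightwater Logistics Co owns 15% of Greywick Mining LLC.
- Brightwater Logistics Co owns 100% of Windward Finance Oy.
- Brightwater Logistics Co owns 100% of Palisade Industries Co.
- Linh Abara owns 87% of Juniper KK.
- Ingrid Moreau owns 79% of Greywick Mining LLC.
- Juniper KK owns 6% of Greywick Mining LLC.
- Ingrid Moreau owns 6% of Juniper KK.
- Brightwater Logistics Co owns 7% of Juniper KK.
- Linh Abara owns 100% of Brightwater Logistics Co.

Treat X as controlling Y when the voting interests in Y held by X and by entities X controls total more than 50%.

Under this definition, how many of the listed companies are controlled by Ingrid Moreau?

1

Ingrid holds 79% of Greywick, so Ingrid controls Greywick.
No other company's threshold is met.
Ingrid controls 1 company.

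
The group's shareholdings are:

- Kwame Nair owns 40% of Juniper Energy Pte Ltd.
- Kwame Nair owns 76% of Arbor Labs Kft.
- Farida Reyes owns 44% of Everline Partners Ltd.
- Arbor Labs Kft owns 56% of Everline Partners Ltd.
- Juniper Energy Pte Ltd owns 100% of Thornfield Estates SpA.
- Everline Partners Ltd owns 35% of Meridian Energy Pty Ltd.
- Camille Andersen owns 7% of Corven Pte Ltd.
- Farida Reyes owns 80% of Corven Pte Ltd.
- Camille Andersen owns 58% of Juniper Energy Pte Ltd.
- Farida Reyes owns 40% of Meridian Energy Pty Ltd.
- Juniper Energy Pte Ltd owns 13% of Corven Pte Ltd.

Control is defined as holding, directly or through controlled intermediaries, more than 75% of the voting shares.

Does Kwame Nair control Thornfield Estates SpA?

Kwame holds 76% of Arbor, so Kwame controls Arbor.
Neither Kwame nor any entity Kwame controls holds any voting interest in Thornfield.
So Kwame does not control Thornfield.

No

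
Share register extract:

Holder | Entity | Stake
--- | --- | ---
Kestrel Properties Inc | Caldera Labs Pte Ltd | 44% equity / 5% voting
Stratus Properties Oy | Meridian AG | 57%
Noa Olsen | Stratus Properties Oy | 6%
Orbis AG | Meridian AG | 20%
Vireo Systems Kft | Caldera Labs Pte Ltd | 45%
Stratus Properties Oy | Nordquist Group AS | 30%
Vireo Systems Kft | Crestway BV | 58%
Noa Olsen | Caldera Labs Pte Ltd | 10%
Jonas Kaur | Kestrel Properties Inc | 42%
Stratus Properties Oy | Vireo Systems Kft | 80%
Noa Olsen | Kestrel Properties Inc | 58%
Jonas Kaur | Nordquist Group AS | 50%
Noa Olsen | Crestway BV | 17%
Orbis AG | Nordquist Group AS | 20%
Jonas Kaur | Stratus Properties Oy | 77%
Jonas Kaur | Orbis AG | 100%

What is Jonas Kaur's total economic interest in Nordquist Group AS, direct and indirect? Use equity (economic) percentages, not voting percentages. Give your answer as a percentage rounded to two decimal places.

93.10%

Jonas reaches Nordquist along 3 paths.
Direct stake: 50% = 50%.
Via Stratus: 77% × 30% = 23.1%.
Via Orbis: 100% × 20% = 20%.
Total: 50% + 23.1% + 20% = 93.1%.
Rounded: 93.10%.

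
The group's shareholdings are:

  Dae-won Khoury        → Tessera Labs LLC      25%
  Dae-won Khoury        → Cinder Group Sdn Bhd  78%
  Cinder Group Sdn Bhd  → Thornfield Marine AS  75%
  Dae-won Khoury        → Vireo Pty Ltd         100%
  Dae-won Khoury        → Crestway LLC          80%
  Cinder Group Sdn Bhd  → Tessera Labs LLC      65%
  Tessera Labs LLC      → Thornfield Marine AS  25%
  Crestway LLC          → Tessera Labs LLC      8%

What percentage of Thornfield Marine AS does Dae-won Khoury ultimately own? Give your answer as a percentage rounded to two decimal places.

Dae-won reaches Thornfield along 4 paths.
Via Cinder: 78% × 75% = 58.5%.
Via Tessera: 25% × 25% = 6.25%.
Via Cinder → Tessera: 78% × 65% × 25% = 12.675%.
Via Crestway → Tessera: 80% × 8% × 25% = 1.6%.
Total: 58.5% + 6.25% + 12.675% + 1.6% = 79.025%.
Rounded: 79.03%.

79.03%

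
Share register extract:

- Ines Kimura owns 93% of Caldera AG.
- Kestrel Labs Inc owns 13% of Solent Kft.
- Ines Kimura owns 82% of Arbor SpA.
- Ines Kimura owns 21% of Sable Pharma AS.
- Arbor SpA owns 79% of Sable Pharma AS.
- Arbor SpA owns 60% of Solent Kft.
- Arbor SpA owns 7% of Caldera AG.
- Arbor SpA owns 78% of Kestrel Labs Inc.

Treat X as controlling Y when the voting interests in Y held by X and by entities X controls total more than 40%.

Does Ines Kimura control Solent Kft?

Ines holds 82% of Arbor, so Ines controls Arbor.
Arbor holds 78% of Kestrel, so Ines controls Kestrel.
Kestrel and Arbor together hold 13% + 60% = 73% of Solent, so Ines controls Solent.

Yes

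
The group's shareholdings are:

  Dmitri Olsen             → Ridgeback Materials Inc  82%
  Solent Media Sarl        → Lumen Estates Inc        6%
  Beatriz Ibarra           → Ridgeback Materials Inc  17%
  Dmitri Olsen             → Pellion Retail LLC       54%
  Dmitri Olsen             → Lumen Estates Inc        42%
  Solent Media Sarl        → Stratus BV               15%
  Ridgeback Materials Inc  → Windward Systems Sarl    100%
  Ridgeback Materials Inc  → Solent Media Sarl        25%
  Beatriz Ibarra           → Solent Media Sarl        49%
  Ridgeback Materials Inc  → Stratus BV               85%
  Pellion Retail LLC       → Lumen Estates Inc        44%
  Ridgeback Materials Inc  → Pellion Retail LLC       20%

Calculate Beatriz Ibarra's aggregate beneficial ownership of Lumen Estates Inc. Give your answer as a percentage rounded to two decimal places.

4.69%

Beatriz reaches Lumen along 3 paths.
Via Ridgeback → Pellion: 17% × 20% × 44% = 1.496%.
Via Solent: 49% × 6% = 2.94%.
Via Ridgeback → Solent: 17% × 25% × 6% = 0.255%.
Total: 1.496% + 2.94% + 0.255% = 4.691%.
Rounded: 4.69%.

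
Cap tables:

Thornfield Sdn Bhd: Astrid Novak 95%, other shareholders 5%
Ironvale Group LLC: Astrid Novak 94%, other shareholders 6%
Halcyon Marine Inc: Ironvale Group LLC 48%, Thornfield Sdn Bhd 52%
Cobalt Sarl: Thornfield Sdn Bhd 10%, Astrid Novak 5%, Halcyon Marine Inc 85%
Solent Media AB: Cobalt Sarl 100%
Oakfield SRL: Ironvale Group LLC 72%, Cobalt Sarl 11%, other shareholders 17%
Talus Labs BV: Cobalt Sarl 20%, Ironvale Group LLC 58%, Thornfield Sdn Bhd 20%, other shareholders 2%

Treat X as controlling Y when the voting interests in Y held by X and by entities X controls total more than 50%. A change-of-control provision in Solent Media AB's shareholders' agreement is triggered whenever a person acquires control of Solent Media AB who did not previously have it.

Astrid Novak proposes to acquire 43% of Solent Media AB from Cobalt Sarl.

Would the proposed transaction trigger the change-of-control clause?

The purchase adds only to Astrid's holdings (Cobalt's stake shrinks), so Astrid is the only person who could newly come to control Solent.
Astrid holds 95% of Thornfield, so Astrid controls Thornfield.
Astrid holds 94% of Ironvale, so Astrid controls Ironvale.
Ironvale and Thornfield together hold 48% + 52% = 100% of Halcyon, so Astrid controls Halcyon.
Thornfield and Astrid and Halcyon together hold 10% + 5% + 85% = 100% of Cobalt, so Astrid controls Cobalt.
Cobalt holds 100% of Solent, so Astrid controls Solent.
So Astrid already controls Solent before the transaction.
After the purchase, Astrid holds 43% of Solent directly, and Cobalt's stake falls to 57%.
Astrid controlled Solent already, so this is not a new person acquiring control; every other person's position is unchanged or reduced.
No new person acquires control, so the clause is not triggered.

No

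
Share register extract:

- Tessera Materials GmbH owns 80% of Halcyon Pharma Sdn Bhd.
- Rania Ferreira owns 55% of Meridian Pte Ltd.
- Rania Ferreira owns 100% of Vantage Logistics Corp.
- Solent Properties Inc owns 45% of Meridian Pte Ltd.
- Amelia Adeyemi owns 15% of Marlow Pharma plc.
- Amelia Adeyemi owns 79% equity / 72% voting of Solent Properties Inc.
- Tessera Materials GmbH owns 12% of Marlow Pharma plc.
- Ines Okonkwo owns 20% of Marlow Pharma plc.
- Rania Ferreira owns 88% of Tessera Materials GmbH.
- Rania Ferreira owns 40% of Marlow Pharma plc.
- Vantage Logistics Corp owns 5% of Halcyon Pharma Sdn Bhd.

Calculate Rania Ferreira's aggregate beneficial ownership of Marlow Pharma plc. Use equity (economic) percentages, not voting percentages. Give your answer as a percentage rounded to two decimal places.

50.56%

Rania reaches Marlow along 2 paths.
Direct stake: 40% = 40%.
Via Tessera: 88% × 12% = 10.56%.
Total: 40% + 10.56% = 50.56%.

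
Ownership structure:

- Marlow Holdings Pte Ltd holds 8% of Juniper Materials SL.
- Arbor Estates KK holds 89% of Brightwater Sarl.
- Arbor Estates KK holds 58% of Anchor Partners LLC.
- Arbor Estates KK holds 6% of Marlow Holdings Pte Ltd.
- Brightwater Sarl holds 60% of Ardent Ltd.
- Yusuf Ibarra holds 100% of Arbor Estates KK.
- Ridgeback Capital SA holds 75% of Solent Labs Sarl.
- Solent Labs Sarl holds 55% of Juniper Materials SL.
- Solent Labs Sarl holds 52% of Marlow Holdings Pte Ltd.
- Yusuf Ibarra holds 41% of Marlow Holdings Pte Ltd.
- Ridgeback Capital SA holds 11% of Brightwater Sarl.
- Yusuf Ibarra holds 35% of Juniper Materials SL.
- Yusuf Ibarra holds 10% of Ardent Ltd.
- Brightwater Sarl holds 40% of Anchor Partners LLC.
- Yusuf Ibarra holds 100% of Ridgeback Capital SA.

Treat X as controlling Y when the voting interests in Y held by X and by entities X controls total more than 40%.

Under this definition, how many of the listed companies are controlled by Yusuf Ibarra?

8

Yusuf holds 100% of Arbor, so Yusuf controls Arbor.
Yusuf holds 100% of Ridgeback, so Yusuf controls Ridgeback.
Ridgeback and Arbor together hold 11% + 89% = 100% of Brightwater, so Yusuf controls Brightwater.
Ridgeback holds 75% of Solent, so Yusuf controls Solent.
Arbor and Brightwater together hold 58% + 40% = 98% of Anchor, so Yusuf controls Anchor.
Solent and Yusuf and Arbor together hold 52% + 41% + 6% = 99% of Marlow, so Yusuf controls Marlow.
Marlow and Yusuf and Solent together hold 8% + 35% + 55% = 98% of Juniper, so Yusuf controls Juniper.
Yusuf and Brightwater together hold 10% + 60% = 70% of Ardent, so Yusuf controls Ardent.
Yusuf controls 8 companies.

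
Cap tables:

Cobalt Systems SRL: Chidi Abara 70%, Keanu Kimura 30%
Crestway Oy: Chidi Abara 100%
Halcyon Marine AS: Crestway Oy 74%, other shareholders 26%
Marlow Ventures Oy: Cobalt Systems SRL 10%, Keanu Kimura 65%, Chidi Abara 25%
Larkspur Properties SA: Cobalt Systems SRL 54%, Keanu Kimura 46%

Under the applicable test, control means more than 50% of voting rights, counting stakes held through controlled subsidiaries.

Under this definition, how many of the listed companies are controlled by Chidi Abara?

Chidi holds 70% of Cobalt, so Chidi controls Cobalt.
Chidi holds 100% of Crestway, so Chidi controls Crestway.
Crestway holds 74% of Halcyon, so Chidi controls Halcyon.
Cobalt holds 54% of Larkspur, so Chidi controls Larkspur.
No other company's threshold is met.
Chidi controls 4 companies.

4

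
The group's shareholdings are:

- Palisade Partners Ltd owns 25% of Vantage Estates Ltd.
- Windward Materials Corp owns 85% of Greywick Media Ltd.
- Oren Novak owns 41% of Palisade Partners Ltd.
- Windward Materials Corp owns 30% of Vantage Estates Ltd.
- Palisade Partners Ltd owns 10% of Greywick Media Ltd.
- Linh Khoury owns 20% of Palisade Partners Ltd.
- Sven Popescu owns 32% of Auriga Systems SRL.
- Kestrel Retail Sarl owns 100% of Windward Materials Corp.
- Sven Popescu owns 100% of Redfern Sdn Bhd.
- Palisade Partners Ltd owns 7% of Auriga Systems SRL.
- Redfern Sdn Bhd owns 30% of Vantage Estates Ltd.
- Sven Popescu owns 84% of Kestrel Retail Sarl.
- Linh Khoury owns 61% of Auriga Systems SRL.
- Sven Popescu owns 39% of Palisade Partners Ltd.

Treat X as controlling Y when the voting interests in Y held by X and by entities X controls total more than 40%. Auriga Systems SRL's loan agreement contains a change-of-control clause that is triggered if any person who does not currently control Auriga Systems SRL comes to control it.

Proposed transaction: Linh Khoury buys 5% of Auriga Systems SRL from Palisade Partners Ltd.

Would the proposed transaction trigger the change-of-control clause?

The purchase adds only to Linh's holdings (Palisade's stake shrinks), so Linh is the only person who could newly come to control Auriga.
Linh holds 61% of Auriga, so Linh controls Auriga.
So Linh already controls Auriga before the transaction.
After the purchase, Linh's direct stake in Auriga rises to 61% + 5% = 66%, and Palisade's stake falls to 2%.
Linh controlled Auriga already, so this is not a new person acquiring control; every other person's position is unchanged or reduced.
No new person acquires control, so the clause is not triggered.

No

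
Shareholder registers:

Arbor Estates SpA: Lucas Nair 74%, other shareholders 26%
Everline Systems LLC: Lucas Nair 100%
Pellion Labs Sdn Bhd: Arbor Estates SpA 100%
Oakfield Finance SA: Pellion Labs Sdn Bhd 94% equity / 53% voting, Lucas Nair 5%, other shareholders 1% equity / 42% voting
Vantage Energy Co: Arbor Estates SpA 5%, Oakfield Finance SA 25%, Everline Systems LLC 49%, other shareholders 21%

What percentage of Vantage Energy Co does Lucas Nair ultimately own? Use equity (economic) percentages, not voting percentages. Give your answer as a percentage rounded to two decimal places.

Lucas reaches Vantage along 4 paths.
Via Arbor: 74% × 5% = 3.7%.
Via Arbor → Pellion → Oakfield: 74% × 100% × 94% × 25% = 17.39%.
Via Oakfield: 5% × 25% = 1.25%.
Via Everline: 100% × 49% = 49%.
Total: 3.7% + 17.39% + 1.25% + 49% = 71.34%.

71.34%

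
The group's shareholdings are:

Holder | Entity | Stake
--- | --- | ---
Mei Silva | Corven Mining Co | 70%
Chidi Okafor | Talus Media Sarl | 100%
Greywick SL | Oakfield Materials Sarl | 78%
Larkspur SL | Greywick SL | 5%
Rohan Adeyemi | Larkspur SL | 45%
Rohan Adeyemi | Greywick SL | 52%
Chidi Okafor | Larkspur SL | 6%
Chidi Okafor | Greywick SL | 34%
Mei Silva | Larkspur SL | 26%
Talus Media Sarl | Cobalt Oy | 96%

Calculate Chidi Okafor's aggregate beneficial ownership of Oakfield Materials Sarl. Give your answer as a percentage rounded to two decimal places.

Chidi reaches Oakfield along 2 paths.
Via Greywick: 34% × 78% = 26.52%.
Via Larkspur → Greywick: 6% × 5% × 78% = 0.234%.
Total: 26.52% + 0.234% = 26.754%.
Rounded: 26.75%.

26.75%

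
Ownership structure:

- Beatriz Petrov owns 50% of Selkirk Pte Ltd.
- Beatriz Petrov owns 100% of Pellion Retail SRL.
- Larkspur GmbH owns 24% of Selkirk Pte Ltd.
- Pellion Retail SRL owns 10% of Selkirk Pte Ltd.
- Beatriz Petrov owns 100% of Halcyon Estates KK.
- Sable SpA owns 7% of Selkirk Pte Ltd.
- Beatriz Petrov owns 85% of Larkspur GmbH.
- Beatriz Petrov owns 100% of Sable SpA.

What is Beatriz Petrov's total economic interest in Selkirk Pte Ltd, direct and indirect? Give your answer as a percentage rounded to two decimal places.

87.40%

Beatriz reaches Selkirk along 4 paths.
Via Pellion: 100% × 10% = 10%.
Direct stake: 50% = 50%.
Via Larkspur: 85% × 24% = 20.4%.
Via Sable: 100% × 7% = 7%.
Total: 10% + 50% + 20.4% + 7% = 87.4%.
Rounded: 87.40%.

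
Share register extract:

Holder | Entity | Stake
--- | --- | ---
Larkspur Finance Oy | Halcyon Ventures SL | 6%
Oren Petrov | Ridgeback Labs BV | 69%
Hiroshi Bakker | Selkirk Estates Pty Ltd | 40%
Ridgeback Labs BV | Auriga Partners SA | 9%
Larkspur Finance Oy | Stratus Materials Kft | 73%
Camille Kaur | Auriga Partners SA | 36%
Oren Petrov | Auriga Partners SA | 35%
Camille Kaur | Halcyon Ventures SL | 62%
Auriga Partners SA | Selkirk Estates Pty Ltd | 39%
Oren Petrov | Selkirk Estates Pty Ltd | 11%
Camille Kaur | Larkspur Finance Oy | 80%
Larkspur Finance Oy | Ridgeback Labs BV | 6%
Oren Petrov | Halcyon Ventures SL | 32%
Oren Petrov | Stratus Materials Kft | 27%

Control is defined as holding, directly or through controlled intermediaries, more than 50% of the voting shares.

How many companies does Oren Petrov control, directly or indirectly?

1

Oren holds 69% of Ridgeback, so Oren controls Ridgeback.
No other company's threshold is met.
Oren controls 1 company.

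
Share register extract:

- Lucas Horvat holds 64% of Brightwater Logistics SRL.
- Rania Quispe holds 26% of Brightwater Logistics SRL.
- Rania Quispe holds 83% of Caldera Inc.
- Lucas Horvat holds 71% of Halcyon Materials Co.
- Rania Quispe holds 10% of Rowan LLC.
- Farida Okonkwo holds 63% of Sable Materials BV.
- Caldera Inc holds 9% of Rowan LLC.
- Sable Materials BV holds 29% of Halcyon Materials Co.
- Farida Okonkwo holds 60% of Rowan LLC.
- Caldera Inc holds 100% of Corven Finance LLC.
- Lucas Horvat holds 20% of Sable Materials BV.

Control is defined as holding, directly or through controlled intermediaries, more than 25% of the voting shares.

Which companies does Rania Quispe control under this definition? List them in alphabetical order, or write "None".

Rania holds 83% of Caldera, so Rania controls Caldera.
Caldera holds 100% of Corven, so Rania controls Corven.
Rania holds 26% of Brightwater, so Rania controls Brightwater.
No other company's threshold is met.

Brightwater Logistics SRL, Caldera Inc, Corven Finance LLC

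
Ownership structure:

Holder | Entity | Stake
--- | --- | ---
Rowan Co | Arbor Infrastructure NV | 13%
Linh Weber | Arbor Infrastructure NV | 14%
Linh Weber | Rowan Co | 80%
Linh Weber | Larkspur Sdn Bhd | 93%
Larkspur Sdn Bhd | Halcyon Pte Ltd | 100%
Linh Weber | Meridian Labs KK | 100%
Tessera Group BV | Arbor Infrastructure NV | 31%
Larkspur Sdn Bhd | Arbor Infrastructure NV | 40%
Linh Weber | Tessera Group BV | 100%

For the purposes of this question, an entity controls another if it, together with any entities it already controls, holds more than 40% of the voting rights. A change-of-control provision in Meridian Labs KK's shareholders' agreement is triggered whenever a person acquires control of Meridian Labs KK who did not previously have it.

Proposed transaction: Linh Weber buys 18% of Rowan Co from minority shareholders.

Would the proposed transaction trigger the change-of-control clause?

No

The purchase changes only Linh's holdings, so Linh is the only person who could newly come to control Meridian.
Linh holds 100% of Meridian, so Linh controls Meridian.
So Linh already controls Meridian before the transaction.
After the purchase, Linh's direct stake in Rowan rises to 80% + 18% = 98%.
Linh controlled Meridian already, so this is not a new person acquiring control; every other person's position is unchanged or reduced.
No new person acquires control, so the clause is not triggered.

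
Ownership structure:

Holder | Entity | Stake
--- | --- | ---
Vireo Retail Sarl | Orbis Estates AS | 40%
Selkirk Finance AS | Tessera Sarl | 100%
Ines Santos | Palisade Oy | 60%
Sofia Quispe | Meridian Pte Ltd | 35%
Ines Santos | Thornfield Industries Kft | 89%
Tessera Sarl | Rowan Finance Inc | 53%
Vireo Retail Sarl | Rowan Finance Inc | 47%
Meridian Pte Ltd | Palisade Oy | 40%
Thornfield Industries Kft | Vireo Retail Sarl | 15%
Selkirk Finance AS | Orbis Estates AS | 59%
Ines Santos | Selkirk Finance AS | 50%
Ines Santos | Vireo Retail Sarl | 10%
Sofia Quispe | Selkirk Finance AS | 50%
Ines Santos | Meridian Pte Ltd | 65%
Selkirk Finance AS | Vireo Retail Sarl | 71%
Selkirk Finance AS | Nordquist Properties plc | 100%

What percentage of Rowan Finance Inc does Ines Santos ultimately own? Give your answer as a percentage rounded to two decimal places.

Ines reaches Rowan along 4 paths.
Via Selkirk → Tessera: 50% × 100% × 53% = 26.5%.
Via Vireo: 10% × 47% = 4.7%.
Via Thornfield → Vireo: 89% × 15% × 47% = 6.2745%.
Via Selkirk → Vireo: 50% × 71% × 47% = 16.685%.
Total: 26.5% + 4.7% + 6.2745% + 16.685% = 54.1595%.
Rounded: 54.16%.

54.16%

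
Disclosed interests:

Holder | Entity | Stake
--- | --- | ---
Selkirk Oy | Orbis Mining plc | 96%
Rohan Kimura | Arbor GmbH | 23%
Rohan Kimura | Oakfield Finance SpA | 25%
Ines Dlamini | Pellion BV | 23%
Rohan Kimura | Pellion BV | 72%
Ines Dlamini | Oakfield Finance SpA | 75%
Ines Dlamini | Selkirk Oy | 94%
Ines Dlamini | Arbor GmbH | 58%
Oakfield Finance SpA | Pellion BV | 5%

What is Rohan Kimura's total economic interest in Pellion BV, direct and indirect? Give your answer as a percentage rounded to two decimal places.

73.25%

Rohan reaches Pellion along 2 paths.
Direct stake: 72% = 72%.
Via Oakfield: 25% × 5% = 1.25%.
Total: 72% + 1.25% = 73.25%.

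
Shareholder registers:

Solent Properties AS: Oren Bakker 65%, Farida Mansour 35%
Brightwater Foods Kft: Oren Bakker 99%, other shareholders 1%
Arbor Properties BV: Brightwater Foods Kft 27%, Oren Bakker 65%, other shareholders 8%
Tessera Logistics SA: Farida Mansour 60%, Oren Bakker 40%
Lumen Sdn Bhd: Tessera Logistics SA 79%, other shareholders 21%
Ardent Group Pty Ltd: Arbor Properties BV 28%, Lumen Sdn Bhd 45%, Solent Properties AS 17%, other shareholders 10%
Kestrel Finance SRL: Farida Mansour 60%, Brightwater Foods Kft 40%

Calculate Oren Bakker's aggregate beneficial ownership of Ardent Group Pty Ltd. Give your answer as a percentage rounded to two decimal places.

Oren reaches Ardent along 4 paths.
Via Brightwater → Arbor: 99% × 27% × 28% = 7.4844%.
Via Arbor: 65% × 28% = 18.2%.
Via Tessera → Lumen: 40% × 79% × 45% = 14.22%.
Via Solent: 65% × 17% = 11.05%.
Total: 7.4844% + 18.2% + 14.22% + 11.05% = 50.9544%.
Rounded: 50.95%.

50.95%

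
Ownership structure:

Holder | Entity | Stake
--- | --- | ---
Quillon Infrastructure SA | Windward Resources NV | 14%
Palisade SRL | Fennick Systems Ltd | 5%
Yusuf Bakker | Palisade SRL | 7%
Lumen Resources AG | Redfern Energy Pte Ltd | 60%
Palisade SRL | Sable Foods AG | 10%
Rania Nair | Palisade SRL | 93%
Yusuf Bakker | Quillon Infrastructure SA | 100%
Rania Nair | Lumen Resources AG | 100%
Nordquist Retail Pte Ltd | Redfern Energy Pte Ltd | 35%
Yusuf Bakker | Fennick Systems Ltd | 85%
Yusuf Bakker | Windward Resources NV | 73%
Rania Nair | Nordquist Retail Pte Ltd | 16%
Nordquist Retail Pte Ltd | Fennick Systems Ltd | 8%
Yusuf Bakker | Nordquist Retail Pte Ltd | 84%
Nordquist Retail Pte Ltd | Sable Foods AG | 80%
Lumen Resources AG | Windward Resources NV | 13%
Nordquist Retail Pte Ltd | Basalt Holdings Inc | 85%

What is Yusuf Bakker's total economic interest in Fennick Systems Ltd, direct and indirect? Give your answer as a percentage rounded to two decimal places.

92.07%

Yusuf reaches Fennick along 3 paths.
Direct stake: 85% = 85%.
Via Nordquist: 84% × 8% = 6.72%.
Via Palisade: 7% × 5% = 0.35%.
Total: 85% + 6.72% + 0.35% = 92.07%.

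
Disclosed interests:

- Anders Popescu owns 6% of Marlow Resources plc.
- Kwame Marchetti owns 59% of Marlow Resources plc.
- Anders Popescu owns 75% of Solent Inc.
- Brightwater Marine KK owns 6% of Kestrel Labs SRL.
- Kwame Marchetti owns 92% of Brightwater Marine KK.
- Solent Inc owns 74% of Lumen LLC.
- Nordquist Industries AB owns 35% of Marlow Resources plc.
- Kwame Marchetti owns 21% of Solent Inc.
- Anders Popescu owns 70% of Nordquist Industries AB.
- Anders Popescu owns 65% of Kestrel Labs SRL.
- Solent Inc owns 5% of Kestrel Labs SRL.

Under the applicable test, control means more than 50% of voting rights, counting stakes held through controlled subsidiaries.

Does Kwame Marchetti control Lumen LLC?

Kwame holds 92% of Brightwater, so Kwame controls Brightwater.
Kwame holds 59% of Marlow, so Kwame controls Marlow.
Neither Kwame nor any entity Kwame controls holds any voting interest in Lumen.
So Kwame does not control Lumen.

No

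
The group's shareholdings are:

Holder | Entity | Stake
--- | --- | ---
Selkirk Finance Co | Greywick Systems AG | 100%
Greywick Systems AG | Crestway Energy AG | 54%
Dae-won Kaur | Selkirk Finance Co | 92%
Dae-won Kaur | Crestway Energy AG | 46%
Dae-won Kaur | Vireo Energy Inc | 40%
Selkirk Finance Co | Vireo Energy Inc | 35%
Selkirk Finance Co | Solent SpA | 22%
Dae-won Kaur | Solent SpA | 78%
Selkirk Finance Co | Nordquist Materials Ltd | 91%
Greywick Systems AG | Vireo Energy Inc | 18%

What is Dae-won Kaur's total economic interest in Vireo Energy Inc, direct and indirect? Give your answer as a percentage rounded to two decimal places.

88.76%

Dae-won reaches Vireo along 3 paths.
Via Selkirk: 92% × 35% = 32.2%.
Via Selkirk → Greywick: 92% × 100% × 18% = 16.56%.
Direct stake: 40% = 40%.
Total: 32.2% + 16.56% + 40% = 88.76%.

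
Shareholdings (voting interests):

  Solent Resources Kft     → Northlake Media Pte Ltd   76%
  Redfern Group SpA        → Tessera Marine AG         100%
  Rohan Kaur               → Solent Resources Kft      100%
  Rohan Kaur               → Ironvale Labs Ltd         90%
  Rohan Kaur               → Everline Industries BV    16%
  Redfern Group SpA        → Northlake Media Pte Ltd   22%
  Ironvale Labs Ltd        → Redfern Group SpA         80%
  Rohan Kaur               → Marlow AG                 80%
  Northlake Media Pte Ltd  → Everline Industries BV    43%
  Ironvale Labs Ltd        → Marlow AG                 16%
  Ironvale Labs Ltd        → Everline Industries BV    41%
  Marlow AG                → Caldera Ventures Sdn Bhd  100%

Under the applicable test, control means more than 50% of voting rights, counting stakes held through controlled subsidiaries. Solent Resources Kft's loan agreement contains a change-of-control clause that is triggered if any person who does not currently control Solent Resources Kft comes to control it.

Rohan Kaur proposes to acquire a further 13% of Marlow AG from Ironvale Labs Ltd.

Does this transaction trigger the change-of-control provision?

No

The purchase adds only to Rohan's holdings (Ironvale's stake shrinks), so Rohan is the only person who could newly come to control Solent.
Rohan holds 100% of Solent, so Rohan controls Solent.
So Rohan already controls Solent before the transaction.
After the purchase, Rohan's direct stake in Marlow rises to 80% + 13% = 93%, and Ironvale's stake falls to 3%.
Rohan controlled Solent already, so this is not a new person acquiring control; every other person's position is unchanged or reduced.
No new person acquires control, so the clause is not triggered.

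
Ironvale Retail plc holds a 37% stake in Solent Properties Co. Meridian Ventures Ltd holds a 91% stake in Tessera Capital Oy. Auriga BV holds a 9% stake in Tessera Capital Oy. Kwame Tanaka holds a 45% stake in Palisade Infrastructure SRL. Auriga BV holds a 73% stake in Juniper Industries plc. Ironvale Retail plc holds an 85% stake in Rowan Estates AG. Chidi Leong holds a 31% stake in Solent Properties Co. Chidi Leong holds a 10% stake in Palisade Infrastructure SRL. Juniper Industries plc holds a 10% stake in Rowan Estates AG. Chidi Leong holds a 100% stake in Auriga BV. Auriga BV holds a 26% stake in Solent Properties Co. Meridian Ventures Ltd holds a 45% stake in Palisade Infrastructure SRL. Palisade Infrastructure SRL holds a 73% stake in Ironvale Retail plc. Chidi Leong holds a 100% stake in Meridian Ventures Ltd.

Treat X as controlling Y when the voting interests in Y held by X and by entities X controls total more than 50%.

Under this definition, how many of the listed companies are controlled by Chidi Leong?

Chidi holds 100% of Meridian, so Chidi controls Meridian.
Meridian and Chidi together hold 45% + 10% = 55% of Palisade, so Chidi controls Palisade.
Chidi holds 100% of Auriga, so Chidi controls Auriga.
Palisade holds 73% of Ironvale, so Chidi controls Ironvale.
Auriga and Meridian together hold 9% + 91% = 100% of Tessera, so Chidi controls Tessera.
Auriga holds 73% of Juniper, so Chidi controls Juniper.
Chidi and Auriga and Ironvale together hold 31% + 26% + 37% = 94% of Solent, so Chidi controls Solent.
Ironvale and Juniper together hold 85% + 10% = 95% of Rowan, so Chidi controls Rowan.
Chidi controls 8 companies.

8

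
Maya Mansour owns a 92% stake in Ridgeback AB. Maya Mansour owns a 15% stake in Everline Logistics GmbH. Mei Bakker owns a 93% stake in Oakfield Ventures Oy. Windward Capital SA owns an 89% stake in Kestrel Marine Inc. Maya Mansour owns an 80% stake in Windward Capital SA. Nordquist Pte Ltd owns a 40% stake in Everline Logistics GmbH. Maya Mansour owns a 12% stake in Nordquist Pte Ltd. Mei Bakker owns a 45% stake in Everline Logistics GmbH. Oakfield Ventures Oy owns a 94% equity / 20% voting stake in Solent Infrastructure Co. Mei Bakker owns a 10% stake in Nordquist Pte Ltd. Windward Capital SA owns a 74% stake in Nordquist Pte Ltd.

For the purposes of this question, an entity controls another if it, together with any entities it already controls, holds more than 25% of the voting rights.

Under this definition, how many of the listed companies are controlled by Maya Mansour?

5

Maya holds 80% of Windward, so Maya controls Windward.
Windward and Maya together hold 74% + 12% = 86% of Nordquist, so Maya controls Nordquist.
Nordquist and Maya together hold 40% + 15% = 55% of Everline, so Maya controls Everline.
Windward holds 89% of Kestrel, so Maya controls Kestrel.
Maya holds 92% of Ridgeback, so Maya controls Ridgeback.
No other company's threshold is met.
Maya controls 5 companies.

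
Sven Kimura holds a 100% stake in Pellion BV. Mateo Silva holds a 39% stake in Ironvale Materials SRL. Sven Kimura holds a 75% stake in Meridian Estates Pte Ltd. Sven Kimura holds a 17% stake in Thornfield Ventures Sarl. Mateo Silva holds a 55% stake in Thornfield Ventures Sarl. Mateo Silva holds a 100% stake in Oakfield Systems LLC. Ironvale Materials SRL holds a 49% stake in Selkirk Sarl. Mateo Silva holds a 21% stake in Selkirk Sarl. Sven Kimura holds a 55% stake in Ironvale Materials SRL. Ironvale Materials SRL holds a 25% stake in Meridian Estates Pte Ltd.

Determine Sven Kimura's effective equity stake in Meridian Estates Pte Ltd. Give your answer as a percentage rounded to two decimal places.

Sven reaches Meridian along 2 paths.
Via Ironvale: 55% × 25% = 13.75%.
Direct stake: 75% = 75%.
Total: 13.75% + 75% = 88.75%.

88.75%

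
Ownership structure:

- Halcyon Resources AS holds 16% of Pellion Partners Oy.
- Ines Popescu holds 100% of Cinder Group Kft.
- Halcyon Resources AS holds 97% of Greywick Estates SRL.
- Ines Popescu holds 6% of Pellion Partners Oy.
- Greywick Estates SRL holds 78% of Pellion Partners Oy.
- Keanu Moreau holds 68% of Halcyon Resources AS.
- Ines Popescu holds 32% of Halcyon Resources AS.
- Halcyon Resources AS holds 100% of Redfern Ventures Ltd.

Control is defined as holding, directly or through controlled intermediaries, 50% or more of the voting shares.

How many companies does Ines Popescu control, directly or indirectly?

Ines holds 100% of Cinder, so Ines controls Cinder.
No other company's threshold is met.
Ines controls 1 company.

1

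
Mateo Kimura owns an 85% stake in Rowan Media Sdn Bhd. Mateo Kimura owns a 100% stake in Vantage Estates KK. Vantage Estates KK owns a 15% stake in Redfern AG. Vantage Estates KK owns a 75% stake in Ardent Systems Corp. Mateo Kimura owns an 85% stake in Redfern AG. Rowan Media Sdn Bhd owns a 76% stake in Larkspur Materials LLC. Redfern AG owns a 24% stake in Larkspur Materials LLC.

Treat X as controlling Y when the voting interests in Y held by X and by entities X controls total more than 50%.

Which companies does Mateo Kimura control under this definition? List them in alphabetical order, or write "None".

Mateo holds 100% of Vantage, so Mateo controls Vantage.
Vantage and Mateo together hold 15% + 85% = 100% of Redfern, so Mateo controls Redfern.
Mateo holds 85% of Rowan, so Mateo controls Rowan.
Redfern and Rowan together hold 24% + 76% = 100% of Larkspur, so Mateo controls Larkspur.
Vantage holds 75% of Ardent, so Mateo controls Ardent.

Ardent Systems Corp, Larkspur Materials LLC, Redfern AG, Rowan Media Sdn Bhd, Vantage Estates KK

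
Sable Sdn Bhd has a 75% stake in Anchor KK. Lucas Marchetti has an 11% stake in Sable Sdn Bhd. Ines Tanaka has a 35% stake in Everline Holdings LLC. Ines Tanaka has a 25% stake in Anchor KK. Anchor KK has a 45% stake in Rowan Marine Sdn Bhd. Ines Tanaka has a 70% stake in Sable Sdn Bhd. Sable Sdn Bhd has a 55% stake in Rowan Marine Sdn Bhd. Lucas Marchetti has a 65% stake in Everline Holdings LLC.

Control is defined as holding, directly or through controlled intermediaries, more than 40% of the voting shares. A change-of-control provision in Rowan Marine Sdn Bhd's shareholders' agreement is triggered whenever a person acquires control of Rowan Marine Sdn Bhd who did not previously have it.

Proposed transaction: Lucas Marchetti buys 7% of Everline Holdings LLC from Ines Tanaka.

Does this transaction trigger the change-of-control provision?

No

The purchase adds only to Lucas's holdings (Ines's stake shrinks), so Lucas is the only person who could newly come to control Rowan.
Lucas holds 65% of Everline, so Lucas controls Everline.
Neither Lucas nor any entity Lucas controls holds any voting interest in Rowan.
So before the transaction, Lucas does not control Rowan.
After the purchase, Lucas's direct stake in Everline rises to 65% + 7% = 72%, and Ines's stake falls to 28%.
Lucas holds 72% of Everline, so Lucas controls Everline.
After the transaction, neither Lucas nor any entity Lucas controls holds a voting interest in Rowan, so Lucas still does not control it.
No new person acquires control, so the clause is not triggered.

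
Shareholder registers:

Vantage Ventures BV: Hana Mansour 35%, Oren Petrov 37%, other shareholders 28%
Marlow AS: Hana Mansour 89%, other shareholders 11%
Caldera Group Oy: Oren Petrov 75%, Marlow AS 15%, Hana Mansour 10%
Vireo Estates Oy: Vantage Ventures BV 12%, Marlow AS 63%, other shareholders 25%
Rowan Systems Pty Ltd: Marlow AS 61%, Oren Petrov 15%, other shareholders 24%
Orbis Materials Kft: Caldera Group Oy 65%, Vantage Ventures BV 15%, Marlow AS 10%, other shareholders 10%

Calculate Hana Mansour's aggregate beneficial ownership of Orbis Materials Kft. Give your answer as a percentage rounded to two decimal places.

29.33%

Hana reaches Orbis along 4 paths.
Via Marlow → Caldera: 89% × 15% × 65% = 8.6775%.
Via Caldera: 10% × 65% = 6.5%.
Via Vantage: 35% × 15% = 5.25%.
Via Marlow: 89% × 10% = 8.9%.
Total: 8.6775% + 6.5% + 5.25% + 8.9% = 29.3275%.
Rounded: 29.33%.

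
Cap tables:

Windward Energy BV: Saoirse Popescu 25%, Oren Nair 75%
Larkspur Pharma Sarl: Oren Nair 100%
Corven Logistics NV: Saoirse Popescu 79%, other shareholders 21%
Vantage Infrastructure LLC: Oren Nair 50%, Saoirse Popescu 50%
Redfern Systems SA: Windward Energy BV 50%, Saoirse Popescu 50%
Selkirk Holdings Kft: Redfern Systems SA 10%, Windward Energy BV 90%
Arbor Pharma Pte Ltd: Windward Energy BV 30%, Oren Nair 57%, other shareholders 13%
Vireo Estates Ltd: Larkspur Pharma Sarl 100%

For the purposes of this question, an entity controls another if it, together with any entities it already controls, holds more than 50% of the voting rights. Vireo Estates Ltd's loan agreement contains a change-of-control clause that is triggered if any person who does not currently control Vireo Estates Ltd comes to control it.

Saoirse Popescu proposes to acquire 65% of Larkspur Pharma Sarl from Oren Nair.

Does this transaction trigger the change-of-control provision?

The purchase adds only to Saoirse's holdings (Oren's stake shrinks), so Saoirse is the only person who could newly come to control Vireo.
Saoirse holds 79% of Corven, so Saoirse controls Corven.
Neither Saoirse nor any entity Saoirse controls holds any voting interest in Vireo.
So before the transaction, Saoirse does not control Vireo.
After the purchase, Saoirse holds 65% of Larkspur directly, and Oren's stake falls to 35%.
Saoirse holds 65% of Larkspur, so Saoirse controls Larkspur.
Larkspur holds 100% of Vireo, so Saoirse controls Vireo.
Saoirse did not control Vireo before and does after, so the clause is triggered.

Yes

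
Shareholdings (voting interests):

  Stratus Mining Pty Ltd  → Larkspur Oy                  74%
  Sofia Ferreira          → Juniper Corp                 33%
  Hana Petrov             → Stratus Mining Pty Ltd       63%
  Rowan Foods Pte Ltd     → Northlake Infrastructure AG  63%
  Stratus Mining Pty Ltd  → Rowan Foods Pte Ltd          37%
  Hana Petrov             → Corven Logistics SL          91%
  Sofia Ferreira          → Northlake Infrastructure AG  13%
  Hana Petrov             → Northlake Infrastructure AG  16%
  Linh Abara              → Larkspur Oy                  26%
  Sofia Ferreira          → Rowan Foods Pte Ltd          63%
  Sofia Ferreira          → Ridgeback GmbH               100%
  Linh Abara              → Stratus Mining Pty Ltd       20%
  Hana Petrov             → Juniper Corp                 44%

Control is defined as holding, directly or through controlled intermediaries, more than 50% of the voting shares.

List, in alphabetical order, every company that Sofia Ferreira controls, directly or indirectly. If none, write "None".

Northlake Infrastructure AG, Ridgeback GmbH, Rowan Foods Pte Ltd

Sofia holds 63% of Rowan, so Sofia controls Rowan.
Sofia and Rowan together hold 13% + 63% = 76% of Northlake, so Sofia controls Northlake.
Sofia holds 100% of Ridgeback, so Sofia controls Ridgeback.
No other company's threshold is met.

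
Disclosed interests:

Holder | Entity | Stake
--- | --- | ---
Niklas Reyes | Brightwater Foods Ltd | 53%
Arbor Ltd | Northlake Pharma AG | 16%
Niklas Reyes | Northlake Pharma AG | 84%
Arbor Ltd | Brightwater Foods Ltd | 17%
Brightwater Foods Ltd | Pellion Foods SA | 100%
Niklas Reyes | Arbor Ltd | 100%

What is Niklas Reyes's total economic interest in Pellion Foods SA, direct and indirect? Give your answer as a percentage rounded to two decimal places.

70.00%

Niklas reaches Pellion along 2 paths.
Via Arbor → Brightwater: 100% × 17% × 100% = 17%.
Via Brightwater: 53% × 100% = 53%.
Total: 17% + 53% = 70%.
Rounded: 70.00%.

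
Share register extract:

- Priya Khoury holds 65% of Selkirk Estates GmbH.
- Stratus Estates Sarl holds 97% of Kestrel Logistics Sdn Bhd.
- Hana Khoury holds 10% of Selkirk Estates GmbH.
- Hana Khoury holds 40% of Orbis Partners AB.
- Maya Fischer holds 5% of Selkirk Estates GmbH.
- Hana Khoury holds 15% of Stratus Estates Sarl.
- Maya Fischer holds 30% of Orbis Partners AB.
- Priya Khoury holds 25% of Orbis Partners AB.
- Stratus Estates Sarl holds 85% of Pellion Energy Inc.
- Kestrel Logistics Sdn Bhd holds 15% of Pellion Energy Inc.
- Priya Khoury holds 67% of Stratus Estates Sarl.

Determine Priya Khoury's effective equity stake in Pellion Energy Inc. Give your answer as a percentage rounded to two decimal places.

Priya reaches Pellion along 2 paths.
Via Stratus → Kestrel: 67% × 97% × 15% = 9.7485%.
Via Stratus: 67% × 85% = 56.95%.
Total: 9.7485% + 56.95% = 66.6985%.
Rounded: 66.70%.

66.70%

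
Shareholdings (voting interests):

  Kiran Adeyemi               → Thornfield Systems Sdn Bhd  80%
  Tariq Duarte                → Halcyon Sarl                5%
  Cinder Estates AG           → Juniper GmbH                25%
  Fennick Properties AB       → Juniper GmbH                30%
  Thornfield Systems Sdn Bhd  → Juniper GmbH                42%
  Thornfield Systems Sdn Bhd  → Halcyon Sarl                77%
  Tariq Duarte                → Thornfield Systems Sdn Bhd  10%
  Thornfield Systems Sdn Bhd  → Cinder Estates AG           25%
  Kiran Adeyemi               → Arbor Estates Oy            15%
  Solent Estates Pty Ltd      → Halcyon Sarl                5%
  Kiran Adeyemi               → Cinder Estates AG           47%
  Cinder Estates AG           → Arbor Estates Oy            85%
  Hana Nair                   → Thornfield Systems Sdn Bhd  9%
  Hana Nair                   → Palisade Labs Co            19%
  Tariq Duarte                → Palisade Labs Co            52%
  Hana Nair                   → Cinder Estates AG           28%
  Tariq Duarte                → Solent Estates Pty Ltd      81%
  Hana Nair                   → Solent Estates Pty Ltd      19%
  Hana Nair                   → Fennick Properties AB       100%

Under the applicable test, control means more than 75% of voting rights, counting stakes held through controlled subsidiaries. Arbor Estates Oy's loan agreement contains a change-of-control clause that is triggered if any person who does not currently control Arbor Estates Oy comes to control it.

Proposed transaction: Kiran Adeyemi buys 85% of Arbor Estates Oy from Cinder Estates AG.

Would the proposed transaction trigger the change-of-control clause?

Yes

The purchase adds only to Kiran's holdings (Cinder's stake shrinks), so Kiran is the only person who could newly come to control Arbor.
Kiran holds 80% of Thornfield, so Kiran controls Thornfield.
Thornfield holds 77% of Halcyon, so Kiran controls Halcyon.
In Arbor, Kiran's side holds only 15%, not > 75%.
So before the transaction, Kiran does not control Arbor.
After the purchase, Kiran's direct stake in Arbor rises to 15% + 85% = 100%, and Cinder's stake falls to 0%.
Kiran holds 100% of Arbor, so Kiran controls Arbor.
Kiran did not control Arbor before and does after, so the clause is triggered.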